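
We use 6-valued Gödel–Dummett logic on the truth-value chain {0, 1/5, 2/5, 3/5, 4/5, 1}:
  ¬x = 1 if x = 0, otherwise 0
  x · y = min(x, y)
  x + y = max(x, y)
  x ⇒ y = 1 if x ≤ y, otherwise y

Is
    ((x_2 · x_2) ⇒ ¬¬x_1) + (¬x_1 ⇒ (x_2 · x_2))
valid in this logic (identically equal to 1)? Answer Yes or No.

No

Counterexample: take x_1 = 0, x_2 = 1/5.
x_2 · x_2 = 1/5 · 1/5 = 1/5
¬x_1 = ¬0 = 1
¬¬x_1 = ¬1 = 0
(x_2 · x_2) ⇒ ¬¬x_1 = 1/5 ⇒ 0 = 0
¬x_1 = ¬0 = 1
x_2 · x_2 = 1/5 · 1/5 = 1/5
¬x_1 ⇒ (x_2 · x_2) = 1 ⇒ 1/5 = 1/5
((x_2 · x_2) ⇒ ¬¬x_1) + (¬x_1 ⇒ (x_2 · x_2)) = 0 + 1/5 = 1/5
This gives 1/5 ≠ 1.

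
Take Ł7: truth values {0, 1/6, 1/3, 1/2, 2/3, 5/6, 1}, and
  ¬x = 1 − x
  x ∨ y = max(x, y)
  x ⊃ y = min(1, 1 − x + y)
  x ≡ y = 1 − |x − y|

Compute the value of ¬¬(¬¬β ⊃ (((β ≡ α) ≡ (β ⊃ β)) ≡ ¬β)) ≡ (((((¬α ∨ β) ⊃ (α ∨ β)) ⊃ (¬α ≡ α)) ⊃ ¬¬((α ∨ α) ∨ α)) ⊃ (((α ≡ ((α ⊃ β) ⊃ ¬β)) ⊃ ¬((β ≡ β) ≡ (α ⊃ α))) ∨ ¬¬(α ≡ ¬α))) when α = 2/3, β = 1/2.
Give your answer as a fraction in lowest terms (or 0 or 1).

2/3

¬β = ¬1/2 = 1/2
¬¬β = ¬1/2 = 1/2
β ≡ α = 1/2 ≡ 2/3 = 5/6
β ⊃ β = 1/2 ⊃ 1/2 = 1
(β ≡ α) ≡ (β ⊃ β) = 5/6 ≡ 1 = 5/6
¬β = ¬1/2 = 1/2
((β ≡ α) ≡ (β ⊃ β)) ≡ ¬β = 5/6 ≡ 1/2 = 2/3
¬¬β ⊃ (((β ≡ α) ≡ (β ⊃ β)) ≡ ¬β) = 1/2 ⊃ 2/3 = 1
¬(¬¬β ⊃ (((β ≡ α) ≡ (β ⊃ β)) ≡ ¬β)) = ¬1 = 0
¬¬(¬¬β ⊃ (((β ≡ α) ≡ (β ⊃ β)) ≡ ¬β)) = ¬0 = 1
¬α = ¬2/3 = 1/3
¬α ∨ β = 1/3 ∨ 1/2 = 1/2
α ∨ β = 2/3 ∨ 1/2 = 2/3
(¬α ∨ β) ⊃ (α ∨ β) = 1/2 ⊃ 2/3 = 1
¬α = ¬2/3 = 1/3
¬α ≡ α = 1/3 ≡ 2/3 = 2/3
((¬α ∨ β) ⊃ (α ∨ β)) ⊃ (¬α ≡ α) = 1 ⊃ 2/3 = 2/3
α ∨ α = 2/3 ∨ 2/3 = 2/3
(α ∨ α) ∨ α = 2/3 ∨ 2/3 = 2/3
¬((α ∨ α) ∨ α) = ¬2/3 = 1/3
¬¬((α ∨ α) ∨ α) = ¬1/3 = 2/3
(((¬α ∨ β) ⊃ (α ∨ β)) ⊃ (¬α ≡ α)) ⊃ ¬¬((α ∨ α) ∨ α) = 2/3 ⊃ 2/3 = 1
α ⊃ β = 2/3 ⊃ 1/2 = 5/6
¬β = ¬1/2 = 1/2
(α ⊃ β) ⊃ ¬β = 5/6 ⊃ 1/2 = 2/3
α ≡ ((α ⊃ β) ⊃ ¬β) = 2/3 ≡ 2/3 = 1
β ≡ β = 1/2 ≡ 1/2 = 1
α ⊃ α = 2/3 ⊃ 2/3 = 1
(β ≡ β) ≡ (α ⊃ α) = 1 ≡ 1 = 1
¬((β ≡ β) ≡ (α ⊃ α)) = ¬1 = 0
(α ≡ ((α ⊃ β) ⊃ ¬β)) ⊃ ¬((β ≡ β) ≡ (α ⊃ α)) = 1 ⊃ 0 = 0
¬α = ¬2/3 = 1/3
α ≡ ¬α = 2/3 ≡ 1/3 = 2/3
¬(α ≡ ¬α) = ¬2/3 = 1/3
¬¬(α ≡ ¬α) = ¬1/3 = 2/3
((α ≡ ((α ⊃ β) ⊃ ¬β)) ⊃ ¬((β ≡ β) ≡ (α ⊃ α))) ∨ ¬¬(α ≡ ¬α) = 0 ∨ 2/3 = 2/3
((((¬α ∨ β) ⊃ (α ∨ β)) ⊃ (¬α ≡ α)) ⊃ ¬¬((α ∨ α) ∨ α)) ⊃ (((α ≡ ((α ⊃ β) ⊃ ¬β)) ⊃ ¬((β ≡ β) ≡ (α ⊃ α))) ∨ ¬¬(α ≡ ¬α)) = 1 ⊃ 2/3 = 2/3
¬¬(¬¬β ⊃ (((β ≡ α) ≡ (β ⊃ β)) ≡ ¬β)) ≡ (((((¬α ∨ β) ⊃ (α ∨ β)) ⊃ (¬α ≡ α)) ⊃ ¬¬((α ∨ α) ∨ α)) ⊃ (((α ≡ ((α ⊃ β) ⊃ ¬β)) ⊃ ¬((β ≡ β) ≡ (α ⊃ α))) ∨ ¬¬(α ≡ ¬α))) = 1 ≡ 2/3 = 2/3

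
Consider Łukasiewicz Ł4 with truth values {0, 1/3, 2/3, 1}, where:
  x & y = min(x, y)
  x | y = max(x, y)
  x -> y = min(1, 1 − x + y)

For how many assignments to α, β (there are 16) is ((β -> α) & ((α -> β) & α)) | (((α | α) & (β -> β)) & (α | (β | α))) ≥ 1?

4

α = 0, β = 0 ↦ 0  <
α = 0, β = 1/3 ↦ 0  <
α = 0, β = 2/3 ↦ 0  <
α = 0, β = 1 ↦ 0  <
α = 1/3, β = 0 ↦ 1/3  <
α = 1/3, β = 1/3 ↦ 1/3  <
α = 1/3, β = 2/3 ↦ 1/3  <
α = 1/3, β = 1 ↦ 1/3  <
α = 2/3, β = 0 ↦ 2/3  <
α = 2/3, β = 1/3 ↦ 2/3  <
α = 2/3, β = 2/3 ↦ 2/3  <
α = 2/3, β = 1 ↦ 2/3  <
α = 1, β = 0 ↦ 1  ≥
α = 1, β = 1/3 ↦ 1  ≥
α = 1, β = 2/3 ↦ 1  ≥
α = 1, β = 1 ↦ 1  ≥
So 4 of the 16 assignments meet the threshold.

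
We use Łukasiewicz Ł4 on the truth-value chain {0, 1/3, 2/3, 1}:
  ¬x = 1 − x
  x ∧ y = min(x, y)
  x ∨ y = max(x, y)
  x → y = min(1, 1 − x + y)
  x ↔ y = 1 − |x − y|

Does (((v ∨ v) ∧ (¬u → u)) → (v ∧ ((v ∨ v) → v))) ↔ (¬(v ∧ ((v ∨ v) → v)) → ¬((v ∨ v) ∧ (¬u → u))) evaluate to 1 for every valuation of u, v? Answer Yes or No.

u = 0, v = 0 ↦ 1
u = 0, v = 1/3 ↦ 1
u = 0, v = 2/3 ↦ 1
u = 0, v = 1 ↦ 1
u = 1/3, v = 0 ↦ 1
u = 1/3, v = 1/3 ↦ 1
u = 1/3, v = 2/3 ↦ 1
u = 1/3, v = 1 ↦ 1
u = 2/3, v = 0 ↦ 1
u = 2/3, v = 1/3 ↦ 1
u = 2/3, v = 2/3 ↦ 1
u = 2/3, v = 1 ↦ 1
u = 1, v = 0 ↦ 1
u = 1, v = 1/3 ↦ 1
u = 1, v = 2/3 ↦ 1
u = 1, v = 1 ↦ 1
Every assignment gives a value ≥ 1.

Yes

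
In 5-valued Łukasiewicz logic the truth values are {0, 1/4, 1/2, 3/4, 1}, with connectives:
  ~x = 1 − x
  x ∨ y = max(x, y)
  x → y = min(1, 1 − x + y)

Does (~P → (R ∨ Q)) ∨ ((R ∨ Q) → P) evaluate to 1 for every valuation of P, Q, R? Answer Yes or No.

No

Counterexample: take P = 0, Q = 0, R = 1/4.
~P = ~0 = 1
R ∨ Q = 1/4 ∨ 0 = 1/4
~P → (R ∨ Q) = 1 → 1/4 = 1/4
R ∨ Q = 1/4 ∨ 0 = 1/4
(R ∨ Q) → P = 1/4 → 0 = 3/4
(~P → (R ∨ Q)) ∨ ((R ∨ Q) → P) = 1/4 ∨ 3/4 = 3/4
This gives 3/4 ≠ 1.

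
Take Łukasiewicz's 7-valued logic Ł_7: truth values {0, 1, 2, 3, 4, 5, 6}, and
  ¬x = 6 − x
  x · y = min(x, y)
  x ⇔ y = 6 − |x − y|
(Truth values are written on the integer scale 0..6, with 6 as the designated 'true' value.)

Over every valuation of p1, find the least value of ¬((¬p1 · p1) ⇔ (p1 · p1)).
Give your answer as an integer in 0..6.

0

Take p1 = 0:
¬p1 = ¬0 = 6
¬p1 · p1 = 6 · 0 = 0
p1 · p1 = 0 · 0 = 0
(¬p1 · p1) ⇔ (p1 · p1) = 0 ⇔ 0 = 6
¬((¬p1 · p1) ⇔ (p1 · p1)) = ¬6 = 0
No assignment yields a value below 0, so this is the minimum.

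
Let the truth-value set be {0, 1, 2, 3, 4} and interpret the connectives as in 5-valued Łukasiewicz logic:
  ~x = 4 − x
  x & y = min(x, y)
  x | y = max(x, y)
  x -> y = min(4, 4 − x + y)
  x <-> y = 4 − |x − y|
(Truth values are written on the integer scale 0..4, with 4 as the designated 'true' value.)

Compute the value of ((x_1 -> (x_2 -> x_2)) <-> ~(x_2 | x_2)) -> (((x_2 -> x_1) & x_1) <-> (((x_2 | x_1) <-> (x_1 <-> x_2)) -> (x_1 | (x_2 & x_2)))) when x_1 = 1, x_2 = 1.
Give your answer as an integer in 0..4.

2

x_2 -> x_2 = 1 -> 1 = 4
x_1 -> (x_2 -> x_2) = 1 -> 4 = 4
x_2 | x_2 = 1 | 1 = 1
~(x_2 | x_2) = ~1 = 3
(x_1 -> (x_2 -> x_2)) <-> ~(x_2 | x_2) = 4 <-> 3 = 3
x_2 -> x_1 = 1 -> 1 = 4
(x_2 -> x_1) & x_1 = 4 & 1 = 1
x_2 | x_1 = 1 | 1 = 1
x_1 <-> x_2 = 1 <-> 1 = 4
(x_2 | x_1) <-> (x_1 <-> x_2) = 1 <-> 4 = 1
x_2 & x_2 = 1 & 1 = 1
x_1 | (x_2 & x_2) = 1 | 1 = 1
((x_2 | x_1) <-> (x_1 <-> x_2)) -> (x_1 | (x_2 & x_2)) = 1 -> 1 = 4
((x_2 -> x_1) & x_1) <-> (((x_2 | x_1) <-> (x_1 <-> x_2)) -> (x_1 | (x_2 & x_2))) = 1 <-> 4 = 1
((x_1 -> (x_2 -> x_2)) <-> ~(x_2 | x_2)) -> (((x_2 -> x_1) & x_1) <-> (((x_2 | x_1) <-> (x_1 <-> x_2)) -> (x_1 | (x_2 & x_2)))) = 3 -> 1 = 2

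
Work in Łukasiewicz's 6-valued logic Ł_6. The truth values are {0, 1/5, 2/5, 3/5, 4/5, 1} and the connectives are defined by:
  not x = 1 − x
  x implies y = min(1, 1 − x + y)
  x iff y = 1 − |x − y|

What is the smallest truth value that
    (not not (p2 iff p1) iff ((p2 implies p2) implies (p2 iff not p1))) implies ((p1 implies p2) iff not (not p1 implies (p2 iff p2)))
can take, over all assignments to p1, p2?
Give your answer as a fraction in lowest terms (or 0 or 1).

1/5

Take p1 = 0, p2 = 2/5:
p2 iff p1 = 2/5 iff 0 = 3/5
not (p2 iff p1) = not 3/5 = 2/5
not not (p2 iff p1) = not 2/5 = 3/5
p2 implies p2 = 2/5 implies 2/5 = 1
not p1 = not 0 = 1
p2 iff not p1 = 2/5 iff 1 = 2/5
(p2 implies p2) implies (p2 iff not p1) = 1 implies 2/5 = 2/5
not not (p2 iff p1) iff ((p2 implies p2) implies (p2 iff not p1)) = 3/5 iff 2/5 = 4/5
p1 implies p2 = 0 implies 2/5 = 1
not p1 = not 0 = 1
p2 iff p2 = 2/5 iff 2/5 = 1
not p1 implies (p2 iff p2) = 1 implies 1 = 1
not (not p1 implies (p2 iff p2)) = not 1 = 0
(p1 implies p2) iff not (not p1 implies (p2 iff p2)) = 1 iff 0 = 0
(not not (p2 iff p1) iff ((p2 implies p2) implies (p2 iff not p1))) implies ((p1 implies p2) iff not (not p1 implies (p2 iff p2))) = 4/5 implies 0 = 1/5
No assignment yields a value below 1/5, so this is the minimum.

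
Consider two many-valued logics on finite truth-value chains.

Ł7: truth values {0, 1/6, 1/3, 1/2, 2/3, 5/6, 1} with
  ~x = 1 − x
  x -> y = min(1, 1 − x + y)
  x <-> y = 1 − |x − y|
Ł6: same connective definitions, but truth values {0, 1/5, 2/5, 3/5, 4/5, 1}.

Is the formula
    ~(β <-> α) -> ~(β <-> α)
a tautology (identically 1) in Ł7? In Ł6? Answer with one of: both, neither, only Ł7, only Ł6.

both

In Ł7: every assignment gives 1 — tautology.
In Ł6: every assignment gives 1 — tautology.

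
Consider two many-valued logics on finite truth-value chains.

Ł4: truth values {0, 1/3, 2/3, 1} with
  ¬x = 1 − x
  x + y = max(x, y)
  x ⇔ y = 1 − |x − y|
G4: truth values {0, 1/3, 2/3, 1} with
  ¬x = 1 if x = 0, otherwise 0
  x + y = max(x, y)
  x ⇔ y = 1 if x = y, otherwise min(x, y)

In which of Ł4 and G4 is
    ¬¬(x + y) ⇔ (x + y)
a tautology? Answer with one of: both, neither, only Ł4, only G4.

only Ł4

In Ł4: every assignment gives 1 — tautology.
In G4: at x = 0, y = 1/3 the value is 1/3 — not a tautology.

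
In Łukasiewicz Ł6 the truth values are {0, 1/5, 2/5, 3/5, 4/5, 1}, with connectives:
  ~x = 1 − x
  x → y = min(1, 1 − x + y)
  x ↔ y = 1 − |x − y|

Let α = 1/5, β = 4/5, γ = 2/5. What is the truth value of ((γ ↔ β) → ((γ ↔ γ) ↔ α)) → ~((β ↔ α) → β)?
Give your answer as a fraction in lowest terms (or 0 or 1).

2/5

γ ↔ β = 2/5 ↔ 4/5 = 3/5
γ ↔ γ = 2/5 ↔ 2/5 = 1
(γ ↔ γ) ↔ α = 1 ↔ 1/5 = 1/5
(γ ↔ β) → ((γ ↔ γ) ↔ α) = 3/5 → 1/5 = 3/5
β ↔ α = 4/5 ↔ 1/5 = 2/5
(β ↔ α) → β = 2/5 → 4/5 = 1
~((β ↔ α) → β) = ~1 = 0
((γ ↔ β) → ((γ ↔ γ) ↔ α)) → ~((β ↔ α) → β) = 3/5 → 0 = 2/5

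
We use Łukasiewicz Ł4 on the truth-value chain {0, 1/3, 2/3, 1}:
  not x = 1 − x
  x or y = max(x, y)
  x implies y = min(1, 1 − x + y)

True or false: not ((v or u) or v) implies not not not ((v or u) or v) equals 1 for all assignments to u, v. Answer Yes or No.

u = 0, v = 0 ↦ 1
u = 0, v = 1/3 ↦ 1
u = 0, v = 2/3 ↦ 1
u = 0, v = 1 ↦ 1
u = 1/3, v = 0 ↦ 1
u = 1/3, v = 1/3 ↦ 1
u = 1/3, v = 2/3 ↦ 1
u = 1/3, v = 1 ↦ 1
u = 2/3, v = 0 ↦ 1
u = 2/3, v = 1/3 ↦ 1
u = 2/3, v = 2/3 ↦ 1
u = 2/3, v = 1 ↦ 1
u = 1, v = 0 ↦ 1
u = 1, v = 1/3 ↦ 1
u = 1, v = 2/3 ↦ 1
u = 1, v = 1 ↦ 1
Every assignment gives a value ≥ 1.

Yes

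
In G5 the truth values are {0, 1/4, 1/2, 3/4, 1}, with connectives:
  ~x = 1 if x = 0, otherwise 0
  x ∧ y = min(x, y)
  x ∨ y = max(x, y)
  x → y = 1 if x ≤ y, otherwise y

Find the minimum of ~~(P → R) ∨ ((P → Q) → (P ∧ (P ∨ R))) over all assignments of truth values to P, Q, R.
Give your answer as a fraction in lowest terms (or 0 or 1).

1/4

Take P = 1/4, Q = 1/4, R = 0:
P → R = 1/4 → 0 = 0
~(P → R) = ~0 = 1
~~(P → R) = ~1 = 0
P → Q = 1/4 → 1/4 = 1
P ∨ R = 1/4 ∨ 0 = 1/4
P ∧ (P ∨ R) = 1/4 ∧ 1/4 = 1/4
(P → Q) → (P ∧ (P ∨ R)) = 1 → 1/4 = 1/4
~~(P → R) ∨ ((P → Q) → (P ∧ (P ∨ R))) = 0 ∨ 1/4 = 1/4
No assignment yields a value below 1/4, so this is the minimum.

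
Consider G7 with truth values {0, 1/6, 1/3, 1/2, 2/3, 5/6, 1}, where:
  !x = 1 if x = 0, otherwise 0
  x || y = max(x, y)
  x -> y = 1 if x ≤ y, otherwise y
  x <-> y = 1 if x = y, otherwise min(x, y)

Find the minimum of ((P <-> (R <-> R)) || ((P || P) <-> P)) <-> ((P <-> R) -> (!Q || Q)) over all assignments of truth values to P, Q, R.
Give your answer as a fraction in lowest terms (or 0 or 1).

Take P = 0, Q = 1/6, R = 0:
R <-> R = 0 <-> 0 = 1
P <-> (R <-> R) = 0 <-> 1 = 0
P || P = 0 || 0 = 0
(P || P) <-> P = 0 <-> 0 = 1
(P <-> (R <-> R)) || ((P || P) <-> P) = 0 || 1 = 1
P <-> R = 0 <-> 0 = 1
!Q = !1/6 = 0
!Q || Q = 0 || 1/6 = 1/6
(P <-> R) -> (!Q || Q) = 1 -> 1/6 = 1/6
((P <-> (R <-> R)) || ((P || P) <-> P)) <-> ((P <-> R) -> (!Q || Q)) = 1 <-> 1/6 = 1/6
No assignment yields a value below 1/6, so this is the minimum.

1/6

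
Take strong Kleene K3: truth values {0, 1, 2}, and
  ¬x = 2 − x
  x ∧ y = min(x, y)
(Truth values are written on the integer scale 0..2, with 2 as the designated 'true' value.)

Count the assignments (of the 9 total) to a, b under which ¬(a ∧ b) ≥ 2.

5

a = 0, b = 0 ↦ 2  ≥
a = 0, b = 1 ↦ 2  ≥
a = 0, b = 2 ↦ 2  ≥
a = 1, b = 0 ↦ 2  ≥
a = 1, b = 1 ↦ 1  <
a = 1, b = 2 ↦ 1  <
a = 2, b = 0 ↦ 2  ≥
a = 2, b = 1 ↦ 1  <
a = 2, b = 2 ↦ 0  <
So 5 of the 9 assignments meet the threshold.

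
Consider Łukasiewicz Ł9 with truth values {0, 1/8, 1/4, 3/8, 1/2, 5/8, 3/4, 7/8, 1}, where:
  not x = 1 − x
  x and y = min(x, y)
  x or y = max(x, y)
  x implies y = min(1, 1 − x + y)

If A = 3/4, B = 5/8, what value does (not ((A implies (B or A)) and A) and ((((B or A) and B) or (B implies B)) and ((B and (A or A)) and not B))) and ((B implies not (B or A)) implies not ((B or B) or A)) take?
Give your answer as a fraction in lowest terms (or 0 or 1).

1/4

B or A = 5/8 or 3/4 = 3/4
A implies (B or A) = 3/4 implies 3/4 = 1
(A implies (B or A)) and A = 1 and 3/4 = 3/4
not ((A implies (B or A)) and A) = not 3/4 = 1/4
B or A = 5/8 or 3/4 = 3/4
(B or A) and B = 3/4 and 5/8 = 5/8
B implies B = 5/8 implies 5/8 = 1
((B or A) and B) or (B implies B) = 5/8 or 1 = 1
A or A = 3/4 or 3/4 = 3/4
B and (A or A) = 5/8 and 3/4 = 5/8
not B = not 5/8 = 3/8
(B and (A or A)) and not B = 5/8 and 3/8 = 3/8
(((B or A) and B) or (B implies B)) and ((B and (A or A)) and not B) = 1 and 3/8 = 3/8
not ((A implies (B or A)) and A) and ((((B or A) and B) or (B implies B)) and ((B and (A or A)) and not B)) = 1/4 and 3/8 = 1/4
B or A = 5/8 or 3/4 = 3/4
not (B or A) = not 3/4 = 1/4
B implies not (B or A) = 5/8 implies 1/4 = 5/8
B or B = 5/8 or 5/8 = 5/8
(B or B) or A = 5/8 or 3/4 = 3/4
not ((B or B) or A) = not 3/4 = 1/4
(B implies not (B or A)) implies not ((B or B) or A) = 5/8 implies 1/4 = 5/8
(not ((A implies (B or A)) and A) and ((((B or A) and B) or (B implies B)) and ((B and (A or A)) and not B))) and ((B implies not (B or A)) implies not ((B or B) or A)) = 1/4 and 5/8 = 1/4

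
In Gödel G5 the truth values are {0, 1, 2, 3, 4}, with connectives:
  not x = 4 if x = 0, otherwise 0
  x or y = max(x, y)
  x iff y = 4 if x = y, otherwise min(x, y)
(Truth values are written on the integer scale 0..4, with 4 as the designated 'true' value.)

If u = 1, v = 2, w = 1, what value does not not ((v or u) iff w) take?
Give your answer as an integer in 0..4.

4

v or u = 2 or 1 = 2
(v or u) iff w = 2 iff 1 = 1
not ((v or u) iff w) = not 1 = 0
not not ((v or u) iff w) = not 0 = 4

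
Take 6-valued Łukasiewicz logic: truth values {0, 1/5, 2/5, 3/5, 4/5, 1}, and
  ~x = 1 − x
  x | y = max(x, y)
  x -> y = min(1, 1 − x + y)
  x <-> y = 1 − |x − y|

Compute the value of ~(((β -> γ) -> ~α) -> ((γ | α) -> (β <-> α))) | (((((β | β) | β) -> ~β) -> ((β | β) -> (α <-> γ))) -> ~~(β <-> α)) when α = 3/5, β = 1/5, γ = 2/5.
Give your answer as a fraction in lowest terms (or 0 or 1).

3/5

β -> γ = 1/5 -> 2/5 = 1
~α = ~3/5 = 2/5
(β -> γ) -> ~α = 1 -> 2/5 = 2/5
γ | α = 2/5 | 3/5 = 3/5
β <-> α = 1/5 <-> 3/5 = 3/5
(γ | α) -> (β <-> α) = 3/5 -> 3/5 = 1
((β -> γ) -> ~α) -> ((γ | α) -> (β <-> α)) = 2/5 -> 1 = 1
~(((β -> γ) -> ~α) -> ((γ | α) -> (β <-> α))) = ~1 = 0
β | β = 1/5 | 1/5 = 1/5
(β | β) | β = 1/5 | 1/5 = 1/5
~β = ~1/5 = 4/5
((β | β) | β) -> ~β = 1/5 -> 4/5 = 1
β | β = 1/5 | 1/5 = 1/5
α <-> γ = 3/5 <-> 2/5 = 4/5
(β | β) -> (α <-> γ) = 1/5 -> 4/5 = 1
(((β | β) | β) -> ~β) -> ((β | β) -> (α <-> γ)) = 1 -> 1 = 1
β <-> α = 1/5 <-> 3/5 = 3/5
~(β <-> α) = ~3/5 = 2/5
~~(β <-> α) = ~2/5 = 3/5
((((β | β) | β) -> ~β) -> ((β | β) -> (α <-> γ))) -> ~~(β <-> α) = 1 -> 3/5 = 3/5
~(((β -> γ) -> ~α) -> ((γ | α) -> (β <-> α))) | (((((β | β) | β) -> ~β) -> ((β | β) -> (α <-> γ))) -> ~~(β <-> α)) = 0 | 3/5 = 3/5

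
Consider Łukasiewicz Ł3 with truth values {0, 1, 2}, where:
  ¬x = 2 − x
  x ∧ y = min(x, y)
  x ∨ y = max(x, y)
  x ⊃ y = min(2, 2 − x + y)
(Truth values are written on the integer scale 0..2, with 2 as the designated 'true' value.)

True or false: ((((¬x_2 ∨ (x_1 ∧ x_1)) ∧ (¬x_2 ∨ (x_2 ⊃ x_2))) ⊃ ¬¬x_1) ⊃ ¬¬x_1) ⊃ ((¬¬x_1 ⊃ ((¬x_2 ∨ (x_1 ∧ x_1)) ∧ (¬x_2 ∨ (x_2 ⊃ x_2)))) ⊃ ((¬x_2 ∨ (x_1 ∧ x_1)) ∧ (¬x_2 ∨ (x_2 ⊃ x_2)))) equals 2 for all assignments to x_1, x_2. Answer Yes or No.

x_1 = 0, x_2 = 0 ↦ 2
x_1 = 0, x_2 = 1 ↦ 2
x_1 = 0, x_2 = 2 ↦ 2
x_1 = 1, x_2 = 0 ↦ 2
x_1 = 1, x_2 = 1 ↦ 2
x_1 = 1, x_2 = 2 ↦ 2
x_1 = 2, x_2 = 0 ↦ 2
x_1 = 2, x_2 = 1 ↦ 2
x_1 = 2, x_2 = 2 ↦ 2
Every assignment gives a value ≥ 2.

Yes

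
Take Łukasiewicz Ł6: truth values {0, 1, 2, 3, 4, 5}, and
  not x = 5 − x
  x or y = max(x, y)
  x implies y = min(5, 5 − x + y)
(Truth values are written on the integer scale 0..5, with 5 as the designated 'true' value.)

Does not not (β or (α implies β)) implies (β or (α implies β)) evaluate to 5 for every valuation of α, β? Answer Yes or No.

At α = 1, β = 1, for instance:
α implies β = 1 implies 1 = 5
β or (α implies β) = 1 or 5 = 5
not (β or (α implies β)) = not 5 = 0
not not (β or (α implies β)) = not 0 = 5
not not (β or (α implies β)) implies (β or (α implies β)) = 5 implies 5 = 5
and checking the remaining 35 assignments likewise gives ≥ 5 in every case.

Yes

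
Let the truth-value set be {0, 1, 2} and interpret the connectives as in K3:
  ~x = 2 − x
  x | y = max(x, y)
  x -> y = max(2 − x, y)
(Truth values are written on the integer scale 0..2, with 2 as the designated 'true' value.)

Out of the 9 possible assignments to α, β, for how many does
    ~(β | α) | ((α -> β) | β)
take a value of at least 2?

5

α = 0, β = 0 ↦ 2  ≥
α = 0, β = 1 ↦ 2  ≥
α = 0, β = 2 ↦ 2  ≥
α = 1, β = 0 ↦ 1  <
α = 1, β = 1 ↦ 1  <
α = 1, β = 2 ↦ 2  ≥
α = 2, β = 0 ↦ 0  <
α = 2, β = 1 ↦ 1  <
α = 2, β = 2 ↦ 2  ≥
So 5 of the 9 assignments meet the threshold.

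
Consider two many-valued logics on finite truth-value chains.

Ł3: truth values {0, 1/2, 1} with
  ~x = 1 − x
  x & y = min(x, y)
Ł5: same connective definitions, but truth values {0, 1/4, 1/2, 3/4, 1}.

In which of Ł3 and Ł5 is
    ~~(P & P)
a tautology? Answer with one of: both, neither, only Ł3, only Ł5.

neither

In Ł3: at P = 0 the value is 0 — not a tautology.
In Ł5: at P = 0 the value is 0 — not a tautology.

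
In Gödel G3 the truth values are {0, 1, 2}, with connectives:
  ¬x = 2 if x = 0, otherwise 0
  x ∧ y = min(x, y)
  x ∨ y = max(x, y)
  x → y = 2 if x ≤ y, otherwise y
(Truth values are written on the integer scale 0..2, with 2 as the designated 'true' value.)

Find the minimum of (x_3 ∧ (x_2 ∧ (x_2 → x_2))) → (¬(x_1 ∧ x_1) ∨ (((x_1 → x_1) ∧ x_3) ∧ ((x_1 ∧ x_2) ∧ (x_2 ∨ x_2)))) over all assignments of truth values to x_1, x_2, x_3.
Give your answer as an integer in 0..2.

1

Take x_1 = 1, x_2 = 2, x_3 = 2:
x_2 → x_2 = 2 → 2 = 2
x_2 ∧ (x_2 → x_2) = 2 ∧ 2 = 2
x_3 ∧ (x_2 ∧ (x_2 → x_2)) = 2 ∧ 2 = 2
x_1 ∧ x_1 = 1 ∧ 1 = 1
¬(x_1 ∧ x_1) = ¬1 = 0
x_1 → x_1 = 1 → 1 = 2
(x_1 → x_1) ∧ x_3 = 2 ∧ 2 = 2
x_1 ∧ x_2 = 1 ∧ 2 = 1
x_2 ∨ x_2 = 2 ∨ 2 = 2
(x_1 ∧ x_2) ∧ (x_2 ∨ x_2) = 1 ∧ 2 = 1
((x_1 → x_1) ∧ x_3) ∧ ((x_1 ∧ x_2) ∧ (x_2 ∨ x_2)) = 2 ∧ 1 = 1
¬(x_1 ∧ x_1) ∨ (((x_1 → x_1) ∧ x_3) ∧ ((x_1 ∧ x_2) ∧ (x_2 ∨ x_2))) = 0 ∨ 1 = 1
(x_3 ∧ (x_2 ∧ (x_2 → x_2))) → (¬(x_1 ∧ x_1) ∨ (((x_1 → x_1) ∧ x_3) ∧ ((x_1 ∧ x_2) ∧ (x_2 ∨ x_2)))) = 2 → 1 = 1
No assignment yields a value below 1, so this is the minimum.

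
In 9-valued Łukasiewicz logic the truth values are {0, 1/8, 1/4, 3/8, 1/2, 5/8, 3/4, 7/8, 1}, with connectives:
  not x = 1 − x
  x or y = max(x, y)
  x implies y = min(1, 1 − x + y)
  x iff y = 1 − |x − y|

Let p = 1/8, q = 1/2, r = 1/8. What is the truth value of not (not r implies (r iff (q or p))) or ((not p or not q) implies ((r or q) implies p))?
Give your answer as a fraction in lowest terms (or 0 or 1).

3/4

not r = not 1/8 = 7/8
q or p = 1/2 or 1/8 = 1/2
r iff (q or p) = 1/8 iff 1/2 = 5/8
not r implies (r iff (q or p)) = 7/8 implies 5/8 = 3/4
not (not r implies (r iff (q or p))) = not 3/4 = 1/4
not p = not 1/8 = 7/8
not q = not 1/2 = 1/2
not p or not q = 7/8 or 1/2 = 7/8
r or q = 1/8 or 1/2 = 1/2
(r or q) implies p = 1/2 implies 1/8 = 5/8
(not p or not q) implies ((r or q) implies p) = 7/8 implies 5/8 = 3/4
not (not r implies (r iff (q or p))) or ((not p or not q) implies ((r or q) implies p)) = 1/4 or 3/4 = 3/4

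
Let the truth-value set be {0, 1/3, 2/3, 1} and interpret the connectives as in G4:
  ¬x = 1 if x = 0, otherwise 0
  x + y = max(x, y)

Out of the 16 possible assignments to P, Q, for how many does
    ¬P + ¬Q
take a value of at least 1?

7

P = 0, Q = 0 ↦ 1  ≥
P = 0, Q = 1/3 ↦ 1  ≥
P = 0, Q = 2/3 ↦ 1  ≥
P = 0, Q = 1 ↦ 1  ≥
P = 1/3, Q = 0 ↦ 1  ≥
P = 1/3, Q = 1/3 ↦ 0  <
P = 1/3, Q = 2/3 ↦ 0  <
P = 1/3, Q = 1 ↦ 0  <
P = 2/3, Q = 0 ↦ 1  ≥
P = 2/3, Q = 1/3 ↦ 0  <
P = 2/3, Q = 2/3 ↦ 0  <
P = 2/3, Q = 1 ↦ 0  <
P = 1, Q = 0 ↦ 1  ≥
P = 1, Q = 1/3 ↦ 0  <
P = 1, Q = 2/3 ↦ 0  <
P = 1, Q = 1 ↦ 0  <
So 7 of the 16 assignments meet the threshold.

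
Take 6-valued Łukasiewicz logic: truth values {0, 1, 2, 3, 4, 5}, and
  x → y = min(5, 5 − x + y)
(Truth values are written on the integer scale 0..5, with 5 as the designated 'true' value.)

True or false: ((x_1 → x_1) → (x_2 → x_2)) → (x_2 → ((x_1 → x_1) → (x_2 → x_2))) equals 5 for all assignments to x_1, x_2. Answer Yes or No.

Yes

At x_1 = 1, x_2 = 3, for instance:
x_1 → x_1 = 1 → 1 = 5
x_2 → x_2 = 3 → 3 = 5
(x_1 → x_1) → (x_2 → x_2) = 5 → 5 = 5
x_2 → ((x_1 → x_1) → (x_2 → x_2)) = 3 → 5 = 5
((x_1 → x_1) → (x_2 → x_2)) → (x_2 → ((x_1 → x_1) → (x_2 → x_2))) = 5 → 5 = 5
and checking the remaining 35 assignments likewise gives ≥ 5 in every case.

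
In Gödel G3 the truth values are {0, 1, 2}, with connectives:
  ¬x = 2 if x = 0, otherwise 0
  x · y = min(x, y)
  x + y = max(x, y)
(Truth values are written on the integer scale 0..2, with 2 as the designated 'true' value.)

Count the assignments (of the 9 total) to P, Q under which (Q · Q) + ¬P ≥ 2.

P = 0, Q = 0 ↦ 2  ≥
P = 0, Q = 1 ↦ 2  ≥
P = 0, Q = 2 ↦ 2  ≥
P = 1, Q = 0 ↦ 0  <
P = 1, Q = 1 ↦ 1  <
P = 1, Q = 2 ↦ 2  ≥
P = 2, Q = 0 ↦ 0  <
P = 2, Q = 1 ↦ 1  <
P = 2, Q = 2 ↦ 2  ≥
So 5 of the 9 assignments meet the threshold.

5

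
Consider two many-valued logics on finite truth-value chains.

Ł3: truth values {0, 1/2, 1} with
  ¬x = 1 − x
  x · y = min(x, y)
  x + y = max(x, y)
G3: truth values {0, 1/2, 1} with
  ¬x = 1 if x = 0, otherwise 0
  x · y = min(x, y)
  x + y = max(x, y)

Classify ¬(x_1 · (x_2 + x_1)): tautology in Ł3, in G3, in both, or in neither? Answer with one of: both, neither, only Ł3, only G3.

neither

In Ł3: at x_1 = 1/2, x_2 = 0 the value is 1/2 — not a tautology.
In G3: at x_1 = 1/2, x_2 = 0 the value is 0 — not a tautology.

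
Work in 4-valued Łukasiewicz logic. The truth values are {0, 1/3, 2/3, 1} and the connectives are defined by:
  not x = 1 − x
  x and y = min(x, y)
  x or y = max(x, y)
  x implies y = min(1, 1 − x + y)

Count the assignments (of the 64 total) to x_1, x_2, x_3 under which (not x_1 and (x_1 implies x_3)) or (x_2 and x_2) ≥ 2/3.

48

value 1: 28 assignments (counts)
value 2/3: 20 assignments (counts)
value 1/3: 12 assignments
value 0: 4 assignments
So 48 of the 64 assignments meet the threshold.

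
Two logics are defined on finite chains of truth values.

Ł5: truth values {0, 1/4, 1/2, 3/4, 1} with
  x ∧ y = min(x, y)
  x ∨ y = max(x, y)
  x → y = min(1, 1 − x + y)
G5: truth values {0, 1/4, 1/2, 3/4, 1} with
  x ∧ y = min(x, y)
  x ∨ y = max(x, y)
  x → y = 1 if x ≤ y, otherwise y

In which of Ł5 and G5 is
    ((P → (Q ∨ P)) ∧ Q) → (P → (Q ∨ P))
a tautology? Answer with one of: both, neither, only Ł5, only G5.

both

In Ł5: every assignment gives 1 — tautology.
In G5: every assignment gives 1 — tautology.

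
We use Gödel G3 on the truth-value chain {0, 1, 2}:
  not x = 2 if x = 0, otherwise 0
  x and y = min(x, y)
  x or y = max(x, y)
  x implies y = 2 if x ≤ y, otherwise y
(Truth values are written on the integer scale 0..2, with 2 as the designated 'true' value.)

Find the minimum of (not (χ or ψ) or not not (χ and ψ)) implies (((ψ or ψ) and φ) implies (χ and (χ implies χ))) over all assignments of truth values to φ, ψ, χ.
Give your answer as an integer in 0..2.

1

Take φ = 2, ψ = 2, χ = 1:
χ or ψ = 1 or 2 = 2
not (χ or ψ) = not 2 = 0
χ and ψ = 1 and 2 = 1
not (χ and ψ) = not 1 = 0
not not (χ and ψ) = not 0 = 2
not (χ or ψ) or not not (χ and ψ) = 0 or 2 = 2
ψ or ψ = 2 or 2 = 2
(ψ or ψ) and φ = 2 and 2 = 2
χ implies χ = 1 implies 1 = 2
χ and (χ implies χ) = 1 and 2 = 1
((ψ or ψ) and φ) implies (χ and (χ implies χ)) = 2 implies 1 = 1
(not (χ or ψ) or not not (χ and ψ)) implies (((ψ or ψ) and φ) implies (χ and (χ implies χ))) = 2 implies 1 = 1
No assignment yields a value below 1, so this is the minimum.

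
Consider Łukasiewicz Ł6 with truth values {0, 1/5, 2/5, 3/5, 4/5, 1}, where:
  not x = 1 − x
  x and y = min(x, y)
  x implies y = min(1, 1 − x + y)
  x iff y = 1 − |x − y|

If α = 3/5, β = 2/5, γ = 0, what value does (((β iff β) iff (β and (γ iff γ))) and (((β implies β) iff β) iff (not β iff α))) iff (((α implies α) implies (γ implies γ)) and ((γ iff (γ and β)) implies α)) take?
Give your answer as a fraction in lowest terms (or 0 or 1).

β iff β = 2/5 iff 2/5 = 1
γ iff γ = 0 iff 0 = 1
β and (γ iff γ) = 2/5 and 1 = 2/5
(β iff β) iff (β and (γ iff γ)) = 1 iff 2/5 = 2/5
β implies β = 2/5 implies 2/5 = 1
(β implies β) iff β = 1 iff 2/5 = 2/5
not β = not 2/5 = 3/5
not β iff α = 3/5 iff 3/5 = 1
((β implies β) iff β) iff (not β iff α) = 2/5 iff 1 = 2/5
((β iff β) iff (β and (γ iff γ))) and (((β implies β) iff β) iff (not β iff α)) = 2/5 and 2/5 = 2/5
α implies α = 3/5 implies 3/5 = 1
γ implies γ = 0 implies 0 = 1
(α implies α) implies (γ implies γ) = 1 implies 1 = 1
γ and β = 0 and 2/5 = 0
γ iff (γ and β) = 0 iff 0 = 1
(γ iff (γ and β)) implies α = 1 implies 3/5 = 3/5
((α implies α) implies (γ implies γ)) and ((γ iff (γ and β)) implies α) = 1 and 3/5 = 3/5
(((β iff β) iff (β and (γ iff γ))) and (((β implies β) iff β) iff (not β iff α))) iff (((α implies α) implies (γ implies γ)) and ((γ iff (γ and β)) implies α)) = 2/5 iff 3/5 = 4/5

4/5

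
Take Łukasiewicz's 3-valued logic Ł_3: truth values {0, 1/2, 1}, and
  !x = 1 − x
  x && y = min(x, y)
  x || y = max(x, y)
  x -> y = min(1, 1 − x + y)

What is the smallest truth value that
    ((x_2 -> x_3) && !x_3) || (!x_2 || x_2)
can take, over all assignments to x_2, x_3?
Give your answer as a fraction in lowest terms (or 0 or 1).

1/2

Take x_2 = 1/2, x_3 = 0:
x_2 -> x_3 = 1/2 -> 0 = 1/2
!x_3 = !0 = 1
(x_2 -> x_3) && !x_3 = 1/2 && 1 = 1/2
!x_2 = !1/2 = 1/2
!x_2 || x_2 = 1/2 || 1/2 = 1/2
((x_2 -> x_3) && !x_3) || (!x_2 || x_2) = 1/2 || 1/2 = 1/2
No assignment yields a value below 1/2, so this is the minimum.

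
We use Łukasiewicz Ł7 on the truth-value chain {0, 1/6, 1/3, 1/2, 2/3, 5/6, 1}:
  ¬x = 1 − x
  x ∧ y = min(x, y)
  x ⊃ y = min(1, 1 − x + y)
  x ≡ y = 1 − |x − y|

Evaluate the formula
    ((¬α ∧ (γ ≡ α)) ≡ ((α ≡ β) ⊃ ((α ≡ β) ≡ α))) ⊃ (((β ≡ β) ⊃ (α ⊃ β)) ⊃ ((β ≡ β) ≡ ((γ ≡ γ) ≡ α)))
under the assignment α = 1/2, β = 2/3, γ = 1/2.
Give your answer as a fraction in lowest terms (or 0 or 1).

¬α = ¬1/2 = 1/2
γ ≡ α = 1/2 ≡ 1/2 = 1
¬α ∧ (γ ≡ α) = 1/2 ∧ 1 = 1/2
α ≡ β = 1/2 ≡ 2/3 = 5/6
α ≡ β = 1/2 ≡ 2/3 = 5/6
(α ≡ β) ≡ α = 5/6 ≡ 1/2 = 2/3
(α ≡ β) ⊃ ((α ≡ β) ≡ α) = 5/6 ⊃ 2/3 = 5/6
(¬α ∧ (γ ≡ α)) ≡ ((α ≡ β) ⊃ ((α ≡ β) ≡ α)) = 1/2 ≡ 5/6 = 2/3
β ≡ β = 2/3 ≡ 2/3 = 1
α ⊃ β = 1/2 ⊃ 2/3 = 1
(β ≡ β) ⊃ (α ⊃ β) = 1 ⊃ 1 = 1
β ≡ β = 2/3 ≡ 2/3 = 1
γ ≡ γ = 1/2 ≡ 1/2 = 1
(γ ≡ γ) ≡ α = 1 ≡ 1/2 = 1/2
(β ≡ β) ≡ ((γ ≡ γ) ≡ α) = 1 ≡ 1/2 = 1/2
((β ≡ β) ⊃ (α ⊃ β)) ⊃ ((β ≡ β) ≡ ((γ ≡ γ) ≡ α)) = 1 ⊃ 1/2 = 1/2
((¬α ∧ (γ ≡ α)) ≡ ((α ≡ β) ⊃ ((α ≡ β) ≡ α))) ⊃ (((β ≡ β) ⊃ (α ⊃ β)) ⊃ ((β ≡ β) ≡ ((γ ≡ γ) ≡ α))) = 2/3 ⊃ 1/2 = 5/6

5/6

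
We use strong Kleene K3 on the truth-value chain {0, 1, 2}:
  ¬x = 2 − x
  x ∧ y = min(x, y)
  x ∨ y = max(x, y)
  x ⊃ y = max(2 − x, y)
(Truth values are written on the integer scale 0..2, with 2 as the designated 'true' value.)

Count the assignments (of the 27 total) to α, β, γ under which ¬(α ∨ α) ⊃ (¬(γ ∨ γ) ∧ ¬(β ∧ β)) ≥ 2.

11

value 2: 11 assignments (counts)
value 1: 11 assignments
value 0: 5 assignments
So 11 of the 27 assignments meet the threshold.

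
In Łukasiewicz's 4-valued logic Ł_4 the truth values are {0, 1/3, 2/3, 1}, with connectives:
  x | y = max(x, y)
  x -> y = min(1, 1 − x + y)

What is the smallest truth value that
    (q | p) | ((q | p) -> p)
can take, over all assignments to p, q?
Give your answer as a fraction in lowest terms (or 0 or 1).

Take p = 0, q = 1/3:
q | p = 1/3 | 0 = 1/3
q | p = 1/3 | 0 = 1/3
(q | p) -> p = 1/3 -> 0 = 2/3
(q | p) | ((q | p) -> p) = 1/3 | 2/3 = 2/3
No assignment yields a value below 2/3, so this is the minimum.

2/3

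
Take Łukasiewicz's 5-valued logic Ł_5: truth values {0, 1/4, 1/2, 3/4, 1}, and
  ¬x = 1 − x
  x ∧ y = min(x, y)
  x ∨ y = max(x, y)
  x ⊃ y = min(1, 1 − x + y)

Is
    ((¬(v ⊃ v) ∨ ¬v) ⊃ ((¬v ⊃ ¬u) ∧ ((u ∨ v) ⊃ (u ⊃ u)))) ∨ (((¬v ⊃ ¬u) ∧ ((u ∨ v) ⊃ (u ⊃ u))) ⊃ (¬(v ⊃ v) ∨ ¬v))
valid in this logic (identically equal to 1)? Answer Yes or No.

Yes

At u = 0, v = 1/4, for instance:
v ⊃ v = 1/4 ⊃ 1/4 = 1
¬(v ⊃ v) = ¬1 = 0
¬v = ¬1/4 = 3/4
¬(v ⊃ v) ∨ ¬v = 0 ∨ 3/4 = 3/4
¬v = ¬1/4 = 3/4
¬u = ¬0 = 1
¬v ⊃ ¬u = 3/4 ⊃ 1 = 1
u ∨ v = 0 ∨ 1/4 = 1/4
u ⊃ u = 0 ⊃ 0 = 1
(u ∨ v) ⊃ (u ⊃ u) = 1/4 ⊃ 1 = 1
(¬v ⊃ ¬u) ∧ ((u ∨ v) ⊃ (u ⊃ u)) = 1 ∧ 1 = 1
(¬(v ⊃ v) ∨ ¬v) ⊃ ((¬v ⊃ ¬u) ∧ ((u ∨ v) ⊃ (u ⊃ u))) = 3/4 ⊃ 1 = 1
((¬v ⊃ ¬u) ∧ ((u ∨ v) ⊃ (u ⊃ u))) ⊃ (¬(v ⊃ v) ∨ ¬v) = 1 ⊃ 3/4 = 3/4
((¬(v ⊃ v) ∨ ¬v) ⊃ ((¬v ⊃ ¬u) ∧ ((u ∨ v) ⊃ (u ⊃ u)))) ∨ (((¬v ⊃ ¬u) ∧ ((u ∨ v) ⊃ (u ⊃ u))) ⊃ (¬(v ⊃ v) ∨ ¬v)) = 1 ∨ 3/4 = 1
and checking the remaining 24 assignments likewise gives ≥ 1 in every case.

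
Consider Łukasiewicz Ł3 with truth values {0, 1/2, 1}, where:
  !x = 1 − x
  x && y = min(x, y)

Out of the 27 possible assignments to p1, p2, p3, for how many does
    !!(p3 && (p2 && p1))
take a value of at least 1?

value 1: 1 assignment (counts)
value 1/2: 7 assignments
value 0: 19 assignments
So 1 of the 27 assignments meets the threshold.

1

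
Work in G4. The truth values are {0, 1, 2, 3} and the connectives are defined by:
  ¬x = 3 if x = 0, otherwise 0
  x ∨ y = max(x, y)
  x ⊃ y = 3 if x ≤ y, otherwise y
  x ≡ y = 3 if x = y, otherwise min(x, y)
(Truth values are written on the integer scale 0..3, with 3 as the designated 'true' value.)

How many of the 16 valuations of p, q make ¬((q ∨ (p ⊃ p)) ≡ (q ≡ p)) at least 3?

6

p = 0, q = 0 ↦ 0  <
p = 0, q = 1 ↦ 3  ≥
p = 0, q = 2 ↦ 3  ≥
p = 0, q = 3 ↦ 3  ≥
p = 1, q = 0 ↦ 3  ≥
p = 1, q = 1 ↦ 0  <
p = 1, q = 2 ↦ 0  <
p = 1, q = 3 ↦ 0  <
p = 2, q = 0 ↦ 3  ≥
p = 2, q = 1 ↦ 0  <
p = 2, q = 2 ↦ 0  <
p = 2, q = 3 ↦ 0  <
p = 3, q = 0 ↦ 3  ≥
p = 3, q = 1 ↦ 0  <
p = 3, q = 2 ↦ 0  <
p = 3, q = 3 ↦ 0  <
So 6 of the 16 assignments meet the threshold.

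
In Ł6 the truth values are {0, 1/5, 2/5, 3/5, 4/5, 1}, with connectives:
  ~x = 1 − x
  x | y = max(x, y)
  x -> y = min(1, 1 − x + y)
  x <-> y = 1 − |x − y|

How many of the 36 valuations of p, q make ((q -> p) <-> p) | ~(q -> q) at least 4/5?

value 1: 11 assignments (counts)
value 4/5: 9 assignments (counts)
value 3/5: 7 assignments
value 2/5: 5 assignments
value 1/5: 3 assignments
value 0: 1 assignment
So 20 of the 36 assignments meet the threshold.

20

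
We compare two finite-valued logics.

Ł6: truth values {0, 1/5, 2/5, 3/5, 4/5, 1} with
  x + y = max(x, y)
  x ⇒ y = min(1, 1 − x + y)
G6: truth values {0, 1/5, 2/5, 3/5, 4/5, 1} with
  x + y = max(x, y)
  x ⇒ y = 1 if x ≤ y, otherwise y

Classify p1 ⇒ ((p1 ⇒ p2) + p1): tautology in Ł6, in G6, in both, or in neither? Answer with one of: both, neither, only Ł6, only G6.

In Ł6: every assignment gives 1 — tautology.
In G6: every assignment gives 1 — tautology.

both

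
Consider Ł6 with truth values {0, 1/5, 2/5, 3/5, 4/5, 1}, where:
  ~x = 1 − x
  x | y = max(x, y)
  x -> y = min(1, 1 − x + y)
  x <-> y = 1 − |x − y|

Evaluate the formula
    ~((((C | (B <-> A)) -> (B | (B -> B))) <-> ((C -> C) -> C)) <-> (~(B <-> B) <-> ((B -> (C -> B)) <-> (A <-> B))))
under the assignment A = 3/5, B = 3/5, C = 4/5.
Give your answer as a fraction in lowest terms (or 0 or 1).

B <-> A = 3/5 <-> 3/5 = 1
C | (B <-> A) = 4/5 | 1 = 1
B -> B = 3/5 -> 3/5 = 1
B | (B -> B) = 3/5 | 1 = 1
(C | (B <-> A)) -> (B | (B -> B)) = 1 -> 1 = 1
C -> C = 4/5 -> 4/5 = 1
(C -> C) -> C = 1 -> 4/5 = 4/5
((C | (B <-> A)) -> (B | (B -> B))) <-> ((C -> C) -> C) = 1 <-> 4/5 = 4/5
B <-> B = 3/5 <-> 3/5 = 1
~(B <-> B) = ~1 = 0
C -> B = 4/5 -> 3/5 = 4/5
B -> (C -> B) = 3/5 -> 4/5 = 1
A <-> B = 3/5 <-> 3/5 = 1
(B -> (C -> B)) <-> (A <-> B) = 1 <-> 1 = 1
~(B <-> B) <-> ((B -> (C -> B)) <-> (A <-> B)) = 0 <-> 1 = 0
(((C | (B <-> A)) -> (B | (B -> B))) <-> ((C -> C) -> C)) <-> (~(B <-> B) <-> ((B -> (C -> B)) <-> (A <-> B))) = 4/5 <-> 0 = 1/5
~((((C | (B <-> A)) -> (B | (B -> B))) <-> ((C -> C) -> C)) <-> (~(B <-> B) <-> ((B -> (C -> B)) <-> (A <-> B)))) = ~1/5 = 4/5

4/5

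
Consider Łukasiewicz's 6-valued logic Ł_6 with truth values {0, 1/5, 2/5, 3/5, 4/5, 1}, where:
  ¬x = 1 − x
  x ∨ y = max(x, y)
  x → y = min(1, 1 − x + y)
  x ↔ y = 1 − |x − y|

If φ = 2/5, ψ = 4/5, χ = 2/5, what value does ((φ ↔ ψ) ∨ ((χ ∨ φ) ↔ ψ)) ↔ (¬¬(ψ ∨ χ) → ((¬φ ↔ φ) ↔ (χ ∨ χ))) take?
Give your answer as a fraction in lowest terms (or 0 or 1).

φ ↔ ψ = 2/5 ↔ 4/5 = 3/5
χ ∨ φ = 2/5 ∨ 2/5 = 2/5
(χ ∨ φ) ↔ ψ = 2/5 ↔ 4/5 = 3/5
(φ ↔ ψ) ∨ ((χ ∨ φ) ↔ ψ) = 3/5 ∨ 3/5 = 3/5
ψ ∨ χ = 4/5 ∨ 2/5 = 4/5
¬(ψ ∨ χ) = ¬4/5 = 1/5
¬¬(ψ ∨ χ) = ¬1/5 = 4/5
¬φ = ¬2/5 = 3/5
¬φ ↔ φ = 3/5 ↔ 2/5 = 4/5
χ ∨ χ = 2/5 ∨ 2/5 = 2/5
(¬φ ↔ φ) ↔ (χ ∨ χ) = 4/5 ↔ 2/5 = 3/5
¬¬(ψ ∨ χ) → ((¬φ ↔ φ) ↔ (χ ∨ χ)) = 4/5 → 3/5 = 4/5
((φ ↔ ψ) ∨ ((χ ∨ φ) ↔ ψ)) ↔ (¬¬(ψ ∨ χ) → ((¬φ ↔ φ) ↔ (χ ∨ χ))) = 3/5 ↔ 4/5 = 4/5

4/5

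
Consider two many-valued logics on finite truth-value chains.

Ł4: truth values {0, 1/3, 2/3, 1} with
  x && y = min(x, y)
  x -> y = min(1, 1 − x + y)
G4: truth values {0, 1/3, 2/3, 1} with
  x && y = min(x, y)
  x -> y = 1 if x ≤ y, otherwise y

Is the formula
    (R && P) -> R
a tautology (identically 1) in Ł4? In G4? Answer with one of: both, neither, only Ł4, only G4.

both

In Ł4: every assignment gives 1 — tautology.
In G4: every assignment gives 1 — tautology.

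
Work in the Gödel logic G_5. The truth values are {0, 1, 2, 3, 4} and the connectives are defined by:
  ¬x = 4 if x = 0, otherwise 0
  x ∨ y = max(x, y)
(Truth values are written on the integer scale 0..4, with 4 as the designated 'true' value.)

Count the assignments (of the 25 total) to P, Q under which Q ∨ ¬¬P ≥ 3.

22

value 4: 21 assignments (counts)
value 3: 1 assignment (counts)
value 2: 1 assignment
value 1: 1 assignment
value 0: 1 assignment
So 22 of the 25 assignments meet the threshold.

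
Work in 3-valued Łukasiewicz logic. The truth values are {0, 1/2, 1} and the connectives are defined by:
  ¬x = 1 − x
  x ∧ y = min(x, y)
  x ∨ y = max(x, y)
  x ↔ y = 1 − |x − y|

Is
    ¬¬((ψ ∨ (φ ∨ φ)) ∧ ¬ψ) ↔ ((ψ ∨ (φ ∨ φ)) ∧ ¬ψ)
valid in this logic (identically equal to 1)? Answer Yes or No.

Yes

φ = 0, ψ = 0 ↦ 1
φ = 0, ψ = 1/2 ↦ 1
φ = 0, ψ = 1 ↦ 1
φ = 1/2, ψ = 0 ↦ 1
φ = 1/2, ψ = 1/2 ↦ 1
φ = 1/2, ψ = 1 ↦ 1
φ = 1, ψ = 0 ↦ 1
φ = 1, ψ = 1/2 ↦ 1
φ = 1, ψ = 1 ↦ 1
Every assignment gives a value ≥ 1.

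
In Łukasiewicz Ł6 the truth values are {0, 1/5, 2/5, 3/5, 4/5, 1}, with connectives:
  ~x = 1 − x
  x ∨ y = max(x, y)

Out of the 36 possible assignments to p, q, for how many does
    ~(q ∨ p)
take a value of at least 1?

value 1: 1 assignment (counts)
value 4/5: 3 assignments
value 3/5: 5 assignments
value 2/5: 7 assignments
value 1/5: 9 assignments
value 0: 11 assignments
So 1 of the 36 assignments meets the threshold.

1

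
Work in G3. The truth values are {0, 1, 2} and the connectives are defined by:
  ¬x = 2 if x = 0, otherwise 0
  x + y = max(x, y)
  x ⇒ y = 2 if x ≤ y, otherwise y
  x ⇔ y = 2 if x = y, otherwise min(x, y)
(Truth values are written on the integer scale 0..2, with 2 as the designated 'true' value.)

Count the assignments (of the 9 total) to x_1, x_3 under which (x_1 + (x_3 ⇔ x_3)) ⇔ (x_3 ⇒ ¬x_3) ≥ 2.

3

x_1 = 0, x_3 = 0 ↦ 2  ≥
x_1 = 0, x_3 = 1 ↦ 0  <
x_1 = 0, x_3 = 2 ↦ 0  <
x_1 = 1, x_3 = 0 ↦ 2  ≥
x_1 = 1, x_3 = 1 ↦ 0  <
x_1 = 1, x_3 = 2 ↦ 0  <
x_1 = 2, x_3 = 0 ↦ 2  ≥
x_1 = 2, x_3 = 1 ↦ 0  <
x_1 = 2, x_3 = 2 ↦ 0  <
So 3 of the 9 assignments meet the threshold.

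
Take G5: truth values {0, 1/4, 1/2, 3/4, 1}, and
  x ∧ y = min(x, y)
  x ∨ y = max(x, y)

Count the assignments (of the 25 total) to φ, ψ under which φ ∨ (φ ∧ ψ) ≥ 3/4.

value 1: 5 assignments (counts)
value 3/4: 5 assignments (counts)
value 1/2: 5 assignments
value 1/4: 5 assignments
value 0: 5 assignments
So 10 of the 25 assignments meet the threshold.

10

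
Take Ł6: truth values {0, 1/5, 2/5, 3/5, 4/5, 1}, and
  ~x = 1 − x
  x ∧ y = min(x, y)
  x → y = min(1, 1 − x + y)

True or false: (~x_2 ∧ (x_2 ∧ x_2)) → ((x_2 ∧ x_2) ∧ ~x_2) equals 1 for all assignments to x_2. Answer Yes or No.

x_2 = 0 ↦ 1
x_2 = 1/5 ↦ 1
x_2 = 2/5 ↦ 1
x_2 = 3/5 ↦ 1
x_2 = 4/5 ↦ 1
x_2 = 1 ↦ 1
Every assignment gives a value ≥ 1.

Yes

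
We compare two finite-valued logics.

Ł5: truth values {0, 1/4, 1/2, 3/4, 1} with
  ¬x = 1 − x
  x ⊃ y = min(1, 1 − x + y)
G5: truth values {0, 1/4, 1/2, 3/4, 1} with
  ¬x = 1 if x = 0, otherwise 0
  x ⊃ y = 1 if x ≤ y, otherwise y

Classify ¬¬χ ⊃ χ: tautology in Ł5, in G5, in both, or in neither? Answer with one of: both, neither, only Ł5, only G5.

only Ł5

In Ł5: every assignment gives 1 — tautology.
In G5: at χ = 1/4 the value is 1/4 — not a tautology.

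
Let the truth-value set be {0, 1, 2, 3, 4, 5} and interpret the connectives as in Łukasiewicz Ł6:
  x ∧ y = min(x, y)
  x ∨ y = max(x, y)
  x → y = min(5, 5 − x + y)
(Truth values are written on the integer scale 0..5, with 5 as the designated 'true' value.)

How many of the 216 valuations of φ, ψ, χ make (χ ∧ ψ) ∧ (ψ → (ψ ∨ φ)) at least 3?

value 5: 6 assignments (counts)
value 4: 18 assignments (counts)
value 3: 30 assignments (counts)
value 2: 42 assignments
value 1: 54 assignments
value 0: 66 assignments
So 54 of the 216 assignments meet the threshold.

54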